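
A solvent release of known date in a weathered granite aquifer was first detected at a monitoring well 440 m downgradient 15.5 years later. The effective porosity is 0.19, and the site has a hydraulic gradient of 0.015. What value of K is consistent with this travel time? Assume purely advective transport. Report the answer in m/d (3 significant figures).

0.985 m/d

t = 15.5 years = 5658 d
v = L / t = 440 / 5658 = 0.07777 m/d
K = v · n / i = 0.07777 × 0.19 / 0.015 = 0.985 m/d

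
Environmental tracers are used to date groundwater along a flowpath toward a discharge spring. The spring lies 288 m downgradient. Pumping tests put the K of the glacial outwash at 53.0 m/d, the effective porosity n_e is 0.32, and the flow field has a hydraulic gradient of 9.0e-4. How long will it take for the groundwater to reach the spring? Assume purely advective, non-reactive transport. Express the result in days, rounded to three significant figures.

Specific discharge q = 53.0 × 9.0e-4 = 0.04770 m/d
v_s = q/n_e = 0.04770/0.32 = 0.1491 m/d
t = L / v = 288 / 0.1491 = 1932 d

1930 days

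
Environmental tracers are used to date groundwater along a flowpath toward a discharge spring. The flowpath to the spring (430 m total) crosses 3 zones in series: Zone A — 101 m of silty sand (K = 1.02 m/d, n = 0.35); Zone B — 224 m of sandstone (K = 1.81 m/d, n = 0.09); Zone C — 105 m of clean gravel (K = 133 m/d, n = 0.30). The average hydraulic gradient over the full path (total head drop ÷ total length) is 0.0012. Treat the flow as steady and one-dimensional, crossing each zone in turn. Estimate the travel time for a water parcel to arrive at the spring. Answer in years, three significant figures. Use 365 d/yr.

103 years

Steady 1-D flow in series ⇒ the Darcy flux q is identical in every zone and the zone head losses add (resistances L/K in series).
Σ(L/K) = 101/1.02 + 224/1.81 + 105/133 = 99.02 + 123.8 + 0.7895 = 223.6 d
K_eq = L_total / Σ(L/K) = 430 / 223.6 = 1.923 m/d
q = K_eq · i = 1.923 × 0.0012 = 0.002308 m/d (same in every zone)
Zone A: v = q/n = 0.002308/0.35 = 0.006594 m/d → t_A = 101/0.006594 = 15320 d
Zone B: v = q/n = 0.002308/0.09 = 0.02564 m/d → t_B = 224/0.02564 = 8735 d
Zone C: v = q/n = 0.002308/0.30 = 0.007693 m/d → t_C = 105/0.007693 = 13650 d
Total t = 15320 + 8735 + 13650 = 37700 d
   = 37700 / 365 = 103 yr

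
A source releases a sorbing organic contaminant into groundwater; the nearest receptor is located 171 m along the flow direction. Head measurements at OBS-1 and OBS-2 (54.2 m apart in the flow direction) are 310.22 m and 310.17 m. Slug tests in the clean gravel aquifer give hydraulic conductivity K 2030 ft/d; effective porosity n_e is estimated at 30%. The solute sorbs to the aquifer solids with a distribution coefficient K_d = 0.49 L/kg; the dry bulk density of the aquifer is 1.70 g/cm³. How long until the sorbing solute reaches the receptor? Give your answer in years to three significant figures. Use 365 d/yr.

0.930 years

Hydraulic gradient i = (310.22 − 310.17) / 54.2 = 0.05 / 54.2 = 9.225e-4
K = 2030 ft/d × 0.3048 = 618.7 m/d
q = Ki = 618.7 × 9.225e-4 = 0.5708 m/d
v_s = q/n_e = 0.5708/0.30 = 1.903 m/d
Retardation R = 1 + ρ_b·K_d/n = 1 + 1.70×0.49/0.30 = 3.777
Contaminant velocity v_c = v/R = 1.903/3.777 = 0.5038 m/d
t = L/v_c = 171/0.5038 = 339.4 d
   = 339.4/365 = 0.930 yr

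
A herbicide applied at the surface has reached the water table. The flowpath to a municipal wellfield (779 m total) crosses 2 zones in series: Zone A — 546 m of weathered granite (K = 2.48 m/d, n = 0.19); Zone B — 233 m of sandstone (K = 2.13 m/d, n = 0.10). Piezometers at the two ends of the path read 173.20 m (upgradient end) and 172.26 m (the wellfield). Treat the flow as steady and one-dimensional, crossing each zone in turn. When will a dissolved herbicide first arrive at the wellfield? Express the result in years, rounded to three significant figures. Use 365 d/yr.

Total head drop ΔH = 173.20 − 172.26 = 0.94 m
Continuity: the same q passes through each zone, so ΔH = q·Σ(L_j/K_j) — the zones act as resistances in series.
Σ(L/K) = 546/2.48 + 233/2.13 = 220.2 + 109.4 = 329.6 d
q = ΔH / Σ(L/K) = 0.94 / 329.6 = 0.002852 m/d (same in every zone)
Zone A: v = q/n = 0.002852/0.19 = 0.01501 m/d → t_A = 546/0.01501 = 36370 d
Zone B: v = q/n = 0.002852/0.10 = 0.02852 m/d → t_B = 233/0.02852 = 8169 d
Total t = 36370 + 8169 = 44540 d
   = 44540 / 365 = 122 yr

122 years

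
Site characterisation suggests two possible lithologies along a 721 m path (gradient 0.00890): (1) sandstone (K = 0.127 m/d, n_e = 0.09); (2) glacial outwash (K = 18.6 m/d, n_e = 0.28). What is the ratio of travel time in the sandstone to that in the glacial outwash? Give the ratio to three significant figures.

Unit 1 (sandstone): v = 0.127×0.0089/0.09 = 0.01256 m/d, t = 721/0.01256 = 57410 d
Unit 2 (glacial outwash): v = 18.6×0.0089/0.28 = 0.5912 m/d, t = 721/0.5912 = 1220 d
t(sandstone) / t(glacial outwash) = 57410/1220 = 47.1

47.1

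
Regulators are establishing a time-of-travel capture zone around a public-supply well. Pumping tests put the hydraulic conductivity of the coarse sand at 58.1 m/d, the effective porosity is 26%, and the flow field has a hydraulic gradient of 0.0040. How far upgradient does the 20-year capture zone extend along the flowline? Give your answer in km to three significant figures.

6.53 km

Darcy flux q = K·i = 58.1 × 0.0040 = 0.2324 m/d
Average linear velocity = 0.2324 / 0.26 = 0.8938 m/d
T = 20 yr × 365 = 7300 d
L = v × T = 0.8938 × 7300 = 6525 m
   = 6.53 km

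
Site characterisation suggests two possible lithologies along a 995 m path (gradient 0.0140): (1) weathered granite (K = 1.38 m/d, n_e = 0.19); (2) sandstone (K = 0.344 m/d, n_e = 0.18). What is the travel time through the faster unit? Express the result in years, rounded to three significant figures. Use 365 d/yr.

Unit 1 (weathered granite): v = 1.38×0.014/0.19 = 0.1017 m/d, t = 995/0.1017 = 9785 d
Unit 2 (sandstone): v = 0.344×0.014/0.18 = 0.02676 m/d, t = 995/0.02676 = 37190 d
Faster: 9785 d / 365 = 26.8 yr

26.8 years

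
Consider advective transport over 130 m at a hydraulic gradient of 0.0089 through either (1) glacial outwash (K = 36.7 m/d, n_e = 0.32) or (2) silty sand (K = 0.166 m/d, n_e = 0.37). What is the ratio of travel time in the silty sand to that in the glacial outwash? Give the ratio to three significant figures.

Unit 1 (glacial outwash): v = 36.7×0.0089/0.32 = 1.021 m/d, t = 130/1.021 = 127.4 d
Unit 2 (silty sand): v = 0.166×0.0089/0.37 = 0.003993 m/d, t = 130/0.003993 = 32560 d
t(silty sand) / t(glacial outwash) = 32560/127.4 = 256

256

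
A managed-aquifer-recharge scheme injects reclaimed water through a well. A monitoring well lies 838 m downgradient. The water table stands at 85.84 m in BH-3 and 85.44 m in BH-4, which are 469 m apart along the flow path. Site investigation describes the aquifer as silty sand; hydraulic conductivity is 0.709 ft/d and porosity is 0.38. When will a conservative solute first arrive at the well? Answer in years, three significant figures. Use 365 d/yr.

Hydraulic gradient i = (85.84 − 85.44) / 469 = 0.40 / 469 = 8.529e-4
K = 0.709 ft/d × 0.3048 = 0.2161 m/d
q = Ki = 0.2161 × 8.529e-4 = 1.843e-4 m/d
Seepage velocity v = q / n = 1.843e-4 / 0.38 = 4.850e-4 m/d
t = L / v = 838 / 4.850e-4 = 1.728e6 d
   = 1.728e6 / 365 = 4730 yr

4730 years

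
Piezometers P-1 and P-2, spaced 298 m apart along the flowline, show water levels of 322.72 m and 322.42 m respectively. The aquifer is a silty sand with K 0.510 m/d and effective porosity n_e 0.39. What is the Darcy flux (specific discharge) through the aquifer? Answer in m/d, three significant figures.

Hydraulic gradient i = (322.72 − 322.42) / 298 = 0.30 / 298 = 0.001007
Darcy flux q = K·i = 0.510 × 0.001007 = 5.134e-4 m/d

5.13e-4 m/d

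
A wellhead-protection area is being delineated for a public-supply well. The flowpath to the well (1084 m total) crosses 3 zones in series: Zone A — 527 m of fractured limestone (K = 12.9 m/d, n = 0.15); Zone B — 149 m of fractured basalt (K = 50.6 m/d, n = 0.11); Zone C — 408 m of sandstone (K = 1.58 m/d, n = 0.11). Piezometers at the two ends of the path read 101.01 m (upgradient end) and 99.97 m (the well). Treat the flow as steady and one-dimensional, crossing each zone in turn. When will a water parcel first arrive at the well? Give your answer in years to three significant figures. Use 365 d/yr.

112 years

Total head drop ΔH = 101.01 − 99.97 = 1.04 m
Continuity: the same q passes through each zone, so ΔH = q·Σ(L_j/K_j) — the zones act as resistances in series.
Σ(L/K) = 527/12.9 + 149/50.6 + 408/1.58 = 40.85 + 2.945 + 258.2 = 302.0 d
q = ΔH / Σ(L/K) = 1.04 / 302.0 = 0.003443 m/d (same in every zone)
Zone A: v = q/n = 0.003443/0.15 = 0.02296 m/d → t_A = 527/0.02296 = 22960 d
Zone B: v = q/n = 0.003443/0.11 = 0.03130 m/d → t_B = 149/0.03130 = 4760 d
Zone C: v = q/n = 0.003443/0.11 = 0.03130 m/d → t_C = 408/0.03130 = 13030 d
Total t = 22960 + 4760 + 13030 = 40750 d
   = 40750 / 365 = 112 yr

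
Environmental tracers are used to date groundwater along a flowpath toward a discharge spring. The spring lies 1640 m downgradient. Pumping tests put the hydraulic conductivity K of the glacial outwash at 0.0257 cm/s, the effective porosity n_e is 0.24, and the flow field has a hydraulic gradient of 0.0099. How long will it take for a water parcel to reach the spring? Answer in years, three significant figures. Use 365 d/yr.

4.91 years

K = 0.0257 cm/s × 864 = 22.20 m/d
Darcy flux q = K·i = 22.20 × 0.0099 = 0.2198 m/d
Average linear velocity = 0.2198 / 0.24 = 0.9159 m/d
t = L / v = 1640 / 0.9159 = 1790 d
   = 1790 / 365 = 4.91 yr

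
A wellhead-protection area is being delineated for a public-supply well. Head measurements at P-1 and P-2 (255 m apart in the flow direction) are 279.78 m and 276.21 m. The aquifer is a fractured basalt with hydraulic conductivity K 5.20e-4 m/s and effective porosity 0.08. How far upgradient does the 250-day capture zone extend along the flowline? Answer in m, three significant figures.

1970 m

Hydraulic gradient i = (279.78 − 276.21) / 255 = 3.57 / 255 = 0.01400
K = 5.20e-4 m/s × 86400 s/d = 44.93 m/d
Specific discharge q = 44.93 × 0.01400 = 0.6290 m/d
v = Ki/n = 44.93·0.01400/0.08 = 7.862 m/d
L = v × T = 7.862 × 250 = 1966 m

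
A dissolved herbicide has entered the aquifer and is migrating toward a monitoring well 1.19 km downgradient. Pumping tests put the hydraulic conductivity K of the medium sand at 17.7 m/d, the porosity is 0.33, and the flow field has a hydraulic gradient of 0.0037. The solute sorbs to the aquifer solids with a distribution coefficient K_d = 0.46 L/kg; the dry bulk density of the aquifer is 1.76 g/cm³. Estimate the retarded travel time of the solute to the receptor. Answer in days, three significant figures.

20700 days

Darcy flux q = K·i = 17.7 × 0.0037 = 0.06549 m/d
v = Ki/n = 17.7·0.0037/0.33 = 0.1985 m/d
Retardation R = 1 + ρ_b·K_d/n = 1 + 1.76×0.46/0.33 = 3.453
Contaminant velocity v_c = v/R = 0.1985/3.453 = 0.05747 m/d
L = 1.19 km = 1190 m
t = L/v_c = 1190/0.05747 = 20710 d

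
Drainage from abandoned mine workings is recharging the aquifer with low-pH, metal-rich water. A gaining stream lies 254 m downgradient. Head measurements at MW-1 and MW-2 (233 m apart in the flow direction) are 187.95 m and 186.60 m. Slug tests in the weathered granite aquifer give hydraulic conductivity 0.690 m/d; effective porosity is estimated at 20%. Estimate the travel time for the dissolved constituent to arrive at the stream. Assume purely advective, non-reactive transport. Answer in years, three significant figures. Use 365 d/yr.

Hydraulic gradient i = (187.95 − 186.60) / 233 = 1.35 / 233 = 0.005794
Specific discharge q = 0.690 × 0.005794 = 0.003998 m/d
v = Ki/n = 0.690·0.005794/0.20 = 0.01999 m/d
t = L / v = 254 / 0.01999 = 12710 d
   = 12710 / 365 = 34.8 yr

34.8 years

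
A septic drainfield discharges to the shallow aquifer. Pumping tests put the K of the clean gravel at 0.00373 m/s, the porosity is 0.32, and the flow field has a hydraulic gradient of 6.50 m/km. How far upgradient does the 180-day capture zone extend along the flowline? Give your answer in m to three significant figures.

K = 0.00373 m/s × 86400 s/d = 322.3 m/d
q = Ki = 322.3 × 0.0065 = 2.095 m/d
Average linear velocity = 2.095 / 0.32 = 6.546 m/d
L = v × T = 6.546 × 180 = 1178 m

1180 m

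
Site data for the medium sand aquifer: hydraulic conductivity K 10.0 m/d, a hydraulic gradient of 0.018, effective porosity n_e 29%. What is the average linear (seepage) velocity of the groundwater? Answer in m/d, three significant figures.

Darcy flux q = K·i = 10.0 × 0.018 = 0.1800 m/d
Seepage velocity v = q / n = 0.1800 / 0.29 = 0.6207 m/d

0.621 m/d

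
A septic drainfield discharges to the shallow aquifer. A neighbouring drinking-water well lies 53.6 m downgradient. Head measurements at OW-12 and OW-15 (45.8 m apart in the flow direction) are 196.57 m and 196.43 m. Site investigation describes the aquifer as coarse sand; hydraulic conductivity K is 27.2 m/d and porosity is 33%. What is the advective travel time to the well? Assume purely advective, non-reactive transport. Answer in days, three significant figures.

213 days

Hydraulic gradient i = (196.57 − 196.43) / 45.8 = 0.14 / 45.8 = 0.003057
q = Ki = 27.2 × 0.003057 = 0.08314 m/d
v = Ki/n = 27.2·0.003057/0.33 = 0.2520 m/d
t = L / v = 53.6 / 0.2520 = 212.7 d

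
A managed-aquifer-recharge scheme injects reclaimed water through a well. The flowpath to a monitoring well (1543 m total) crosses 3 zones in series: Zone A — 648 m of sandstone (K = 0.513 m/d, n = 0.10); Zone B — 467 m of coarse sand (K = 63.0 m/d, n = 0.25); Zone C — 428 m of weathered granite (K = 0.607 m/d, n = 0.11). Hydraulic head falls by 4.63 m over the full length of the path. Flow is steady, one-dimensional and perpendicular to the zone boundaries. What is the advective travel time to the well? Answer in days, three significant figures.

97600 days

Steady 1-D flow in series ⇒ the Darcy flux q is identical in every zone and the zone head losses add (resistances L/K in series).
Σ(L/K) = 648/0.513 + 467/63.0 + 428/0.607 = 1263 + 7.413 + 705.1 = 1976 d
q = ΔH / Σ(L/K) = 4.63 / 1976 = 0.002343 m/d (same in every zone)
Zone A: v = q/n = 0.002343/0.10 = 0.02343 m/d → t_A = 648/0.02343 = 27650 d
Zone B: v = q/n = 0.002343/0.25 = 0.009374 m/d → t_B = 467/0.009374 = 49820 d
Zone C: v = q/n = 0.002343/0.11 = 0.02130 m/d → t_C = 428/0.02130 = 20090 d
Total t = 27650 + 49820 + 20090 = 97560 d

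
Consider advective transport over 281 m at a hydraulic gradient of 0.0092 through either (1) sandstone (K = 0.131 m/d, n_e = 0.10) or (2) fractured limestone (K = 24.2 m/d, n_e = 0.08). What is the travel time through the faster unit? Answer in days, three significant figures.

101 days

Unit 1 (sandstone): v = 0.131×0.0092/0.10 = 0.01205 m/d, t = 281/0.01205 = 23320 d
Unit 2 (fractured limestone): v = 24.2×0.0092/0.08 = 2.783 m/d, t = 281/2.783 = 101.0 d
Faster unit: t = 101 d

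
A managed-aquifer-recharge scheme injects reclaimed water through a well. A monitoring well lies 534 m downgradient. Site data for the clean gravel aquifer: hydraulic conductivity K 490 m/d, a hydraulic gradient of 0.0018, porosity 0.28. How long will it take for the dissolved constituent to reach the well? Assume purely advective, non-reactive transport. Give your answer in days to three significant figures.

Specific discharge q = 490 × 0.0018 = 0.8820 m/d
v = Ki/n = 490·0.0018/0.28 = 3.150 m/d
t = L / v = 534 / 3.150 = 169.5 d

170 days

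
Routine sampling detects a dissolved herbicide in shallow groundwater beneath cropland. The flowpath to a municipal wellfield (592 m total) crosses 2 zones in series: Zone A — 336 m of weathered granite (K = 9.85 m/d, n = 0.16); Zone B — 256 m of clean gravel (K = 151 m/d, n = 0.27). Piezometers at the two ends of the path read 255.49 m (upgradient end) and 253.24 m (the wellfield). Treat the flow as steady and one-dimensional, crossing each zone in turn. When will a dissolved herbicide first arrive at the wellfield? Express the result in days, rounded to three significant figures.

Total head drop ΔH = 255.49 − 253.24 = 2.25 m
Continuity: the same q passes through each zone, so ΔH = q·Σ(L_j/K_j) — the zones act as resistances in series.
Σ(L/K) = 336/9.85 + 256/151 = 34.11 + 1.695 = 35.81 d
q = ΔH / Σ(L/K) = 2.25 / 35.81 = 0.06284 m/d (same in every zone)
Zone A: v = q/n = 0.06284/0.16 = 0.3927 m/d → t_A = 336/0.3927 = 855.5 d
Zone B: v = q/n = 0.06284/0.27 = 0.2327 m/d → t_B = 256/0.2327 = 1100 d
Total t = 855.5 + 1100 = 1956 d

1960 days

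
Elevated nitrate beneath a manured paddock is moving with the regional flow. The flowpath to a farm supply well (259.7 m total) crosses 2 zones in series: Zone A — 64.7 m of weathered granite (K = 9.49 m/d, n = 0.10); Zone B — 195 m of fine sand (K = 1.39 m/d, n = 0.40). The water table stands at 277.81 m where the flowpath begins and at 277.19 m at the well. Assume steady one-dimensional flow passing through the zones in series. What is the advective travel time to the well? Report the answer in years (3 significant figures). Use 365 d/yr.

Total head drop ΔH = 277.81 − 277.19 = 0.62 m
Steady 1-D flow in series ⇒ the Darcy flux q is identical in every zone and the zone head losses add (resistances L/K in series).
Σ(L/K) = 64.7/9.49 + 195/1.39 = 6.818 + 140.3 = 147.1 d
q = ΔH / Σ(L/K) = 0.62 / 147.1 = 0.004215 m/d (same in every zone)
Zone A: v = q/n = 0.004215/0.10 = 0.04215 m/d → t_A = 64.7/0.04215 = 1535 d
Zone B: v = q/n = 0.004215/0.40 = 0.01054 m/d → t_B = 195/0.01054 = 18510 d
Total t = 1535 + 18510 = 20040 d
   = 20040 / 365 = 54.9 yr

54.9 years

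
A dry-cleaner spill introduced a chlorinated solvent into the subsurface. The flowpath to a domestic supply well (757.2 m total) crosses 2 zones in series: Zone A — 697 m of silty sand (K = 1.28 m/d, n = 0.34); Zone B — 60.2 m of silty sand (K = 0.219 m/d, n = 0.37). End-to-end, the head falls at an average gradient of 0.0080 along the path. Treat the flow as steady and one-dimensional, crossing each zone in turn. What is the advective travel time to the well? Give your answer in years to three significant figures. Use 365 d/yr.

For zones in series the flux q is common to all zones; the equivalent conductivity is the harmonic (thickness-weighted) mean, K_eq = L_total / Σ(L_j/K_j).
Σ(L/K) = 697/1.28 + 60.2/0.219 = 544.5 + 274.9 = 819.4 d
K_eq = L_total / Σ(L/K) = 757.2 / 819.4 = 0.9241 m/d
q = K_eq · i = 0.9241 × 0.0080 = 0.007393 m/d (same in every zone)
Zone A: v = q/n = 0.007393/0.34 = 0.02174 m/d → t_A = 697/0.02174 = 32060 d
Zone B: v = q/n = 0.007393/0.37 = 0.01998 m/d → t_B = 60.2/0.01998 = 3013 d
Total t = 32060 + 3013 = 35070 d
   = 35070 / 365 = 96.1 yr

96.1 years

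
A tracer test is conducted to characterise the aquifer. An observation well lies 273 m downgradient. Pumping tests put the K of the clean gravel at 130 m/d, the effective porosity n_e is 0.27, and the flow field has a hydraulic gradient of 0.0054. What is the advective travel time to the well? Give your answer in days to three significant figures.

105 days

Darcy flux q = K·i = 130 × 0.0054 = 0.7020 m/d
v_s = q/n_e = 0.7020/0.27 = 2.600 m/d
t = L / v = 273 / 2.600 = 105.0 d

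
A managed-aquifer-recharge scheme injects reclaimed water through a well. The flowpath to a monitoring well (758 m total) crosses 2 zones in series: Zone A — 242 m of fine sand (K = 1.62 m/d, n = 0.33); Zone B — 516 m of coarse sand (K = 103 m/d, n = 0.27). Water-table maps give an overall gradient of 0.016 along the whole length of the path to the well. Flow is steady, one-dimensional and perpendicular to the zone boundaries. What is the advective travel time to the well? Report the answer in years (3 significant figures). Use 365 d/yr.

For zones in series the flux q is common to all zones; the equivalent conductivity is the harmonic (thickness-weighted) mean, K_eq = L_total / Σ(L_j/K_j).
Σ(L/K) = 242/1.62 + 516/103 = 149.4 + 5.010 = 154.4 d
K_eq = L_total / Σ(L/K) = 758 / 154.4 = 4.910 m/d
q = K_eq · i = 4.910 × 0.016 = 0.07855 m/d (same in every zone)
Zone A: v = q/n = 0.07855/0.33 = 0.2380 m/d → t_A = 242/0.2380 = 1017 d
Zone B: v = q/n = 0.07855/0.27 = 0.2909 m/d → t_B = 516/0.2909 = 1774 d
Total t = 1017 + 1774 = 2790 d
   = 2790 / 365 = 7.64 yr

7.64 years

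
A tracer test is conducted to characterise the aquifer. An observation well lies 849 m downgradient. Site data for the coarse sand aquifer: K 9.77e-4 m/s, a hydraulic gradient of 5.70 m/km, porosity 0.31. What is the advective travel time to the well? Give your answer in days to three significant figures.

547 days

K = 9.77e-4 m/s × 86400 s/d = 84.41 m/d
Darcy flux q = K·i = 84.41 × 0.0057 = 0.4812 m/d
v = Ki/n = 84.41·0.0057/0.31 = 1.552 m/d
t = L / v = 849 / 1.552 = 547.0 d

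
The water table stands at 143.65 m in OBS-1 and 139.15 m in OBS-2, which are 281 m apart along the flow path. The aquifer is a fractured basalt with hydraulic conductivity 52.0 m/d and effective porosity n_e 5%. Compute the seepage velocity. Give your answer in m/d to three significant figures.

Hydraulic gradient i = (143.65 − 139.15) / 281 = 4.50 / 281 = 0.01601
Darcy flux q = K·i = 52.0 × 0.01601 = 0.8327 m/d
Average linear velocity = 0.8327 / 0.05 = 16.65 m/d

16.7 m/d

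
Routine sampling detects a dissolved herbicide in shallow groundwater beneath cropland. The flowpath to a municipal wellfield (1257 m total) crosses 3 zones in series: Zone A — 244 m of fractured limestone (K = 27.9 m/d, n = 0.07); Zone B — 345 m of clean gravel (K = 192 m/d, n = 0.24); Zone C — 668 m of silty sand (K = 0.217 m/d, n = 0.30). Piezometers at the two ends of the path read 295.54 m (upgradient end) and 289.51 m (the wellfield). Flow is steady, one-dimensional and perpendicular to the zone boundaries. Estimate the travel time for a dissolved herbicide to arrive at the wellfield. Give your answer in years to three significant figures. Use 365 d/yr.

421 years

Total head drop ΔH = 295.54 − 289.51 = 6.03 m
Steady 1-D flow in series ⇒ the Darcy flux q is identical in every zone and the zone head losses add (resistances L/K in series).
Σ(L/K) = 244/27.9 + 345/192 + 668/0.217 = 8.746 + 1.797 + 3078 = 3089 d
q = ΔH / Σ(L/K) = 6.03 / 3089 = 0.001952 m/d (same in every zone)
Zone A: v = q/n = 0.001952/0.07 = 0.02789 m/d → t_A = 244/0.02789 = 8749 d
Zone B: v = q/n = 0.001952/0.24 = 0.008134 m/d → t_B = 345/0.008134 = 42410 d
Zone C: v = q/n = 0.001952/0.30 = 0.006507 m/d → t_C = 668/0.006507 = 102700 d
Total t = 8749 + 42410 + 102700 = 153800 d
   = 153800 / 365 = 421 yr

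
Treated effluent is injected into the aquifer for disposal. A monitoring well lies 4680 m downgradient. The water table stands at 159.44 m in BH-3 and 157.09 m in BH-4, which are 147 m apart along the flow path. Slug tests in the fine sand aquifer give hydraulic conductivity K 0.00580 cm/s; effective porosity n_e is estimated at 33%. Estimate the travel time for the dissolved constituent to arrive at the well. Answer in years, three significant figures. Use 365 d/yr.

Hydraulic gradient i = (159.44 − 157.09) / 147 = 2.35 / 147 = 0.01599
K = 0.00580 cm/s × 864 = 5.011 m/d
Specific discharge q = 5.011 × 0.01599 = 0.08011 m/d
v_s = q/n_e = 0.08011/0.33 = 0.2428 m/d
t = L / v = 4680 / 0.2428 = 19280 d
   = 19280 / 365 = 52.8 yr

52.8 years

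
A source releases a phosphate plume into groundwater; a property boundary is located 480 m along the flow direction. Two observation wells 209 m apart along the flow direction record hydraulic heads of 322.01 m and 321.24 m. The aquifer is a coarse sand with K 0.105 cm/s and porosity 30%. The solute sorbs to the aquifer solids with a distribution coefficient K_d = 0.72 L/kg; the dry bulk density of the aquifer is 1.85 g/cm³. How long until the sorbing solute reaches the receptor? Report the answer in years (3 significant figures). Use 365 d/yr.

6.42 years

Hydraulic gradient i = (322.01 − 321.24) / 209 = 0.77 / 209 = 0.003684
K = 0.105 cm/s × 864 = 90.72 m/d
Specific discharge q = 90.72 × 0.003684 = 0.3342 m/d
Seepage velocity v = q / n = 0.3342 / 0.30 = 1.114 m/d
Retardation R = 1 + ρ_b·K_d/n = 1 + 1.85×0.72/0.30 = 5.440
Contaminant velocity v_c = v/R = 1.114/5.440 = 0.2048 m/d
t = L/v_c = 480/0.2048 = 2344 d
   = 2344/365 = 6.42 yr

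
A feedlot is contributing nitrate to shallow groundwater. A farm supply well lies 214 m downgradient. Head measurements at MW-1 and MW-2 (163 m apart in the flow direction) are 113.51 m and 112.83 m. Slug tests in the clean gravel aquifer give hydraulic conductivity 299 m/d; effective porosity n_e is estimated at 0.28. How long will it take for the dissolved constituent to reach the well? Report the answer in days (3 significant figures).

48.0 days

Hydraulic gradient i = (113.51 − 112.83) / 163 = 0.68 / 163 = 0.004172
q = Ki = 299 × 0.004172 = 1.247 m/d
v_s = q/n_e = 1.247/0.28 = 4.455 m/d
t = L / v = 214 / 4.455 = 48.04 d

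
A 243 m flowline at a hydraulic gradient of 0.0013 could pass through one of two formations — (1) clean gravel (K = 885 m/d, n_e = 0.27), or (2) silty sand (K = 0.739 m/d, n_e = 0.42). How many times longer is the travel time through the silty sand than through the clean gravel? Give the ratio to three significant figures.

Unit 1 (clean gravel): v = 885×0.0013/0.27 = 4.261 m/d, t = 243/4.261 = 57.03 d
Unit 2 (silty sand): v = 0.739×0.0013/0.42 = 0.002287 m/d, t = 243/0.002287 = 106200 d
t(silty sand) / t(clean gravel) = 106200/57.03 = 1860

1860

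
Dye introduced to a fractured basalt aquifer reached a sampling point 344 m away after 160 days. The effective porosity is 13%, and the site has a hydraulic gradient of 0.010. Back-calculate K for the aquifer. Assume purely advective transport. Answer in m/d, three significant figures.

v = L / t = 344 / 160 = 2.150 m/d
K = v · n / i = 2.150 × 0.13 / 0.010 = 28.0 m/d

28.0 m/d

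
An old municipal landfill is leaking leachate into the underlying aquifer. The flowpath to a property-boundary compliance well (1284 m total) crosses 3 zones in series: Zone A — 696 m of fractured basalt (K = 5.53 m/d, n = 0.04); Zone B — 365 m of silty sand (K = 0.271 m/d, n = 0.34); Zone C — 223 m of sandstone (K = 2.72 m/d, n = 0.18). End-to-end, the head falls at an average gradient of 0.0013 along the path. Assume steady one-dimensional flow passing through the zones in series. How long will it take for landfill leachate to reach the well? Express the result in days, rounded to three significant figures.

For zones in series the flux q is common to all zones; the equivalent conductivity is the harmonic (thickness-weighted) mean, K_eq = L_total / Σ(L_j/K_j).
Σ(L/K) = 696/5.53 + 365/0.271 + 223/2.72 = 125.9 + 1347 + 81.99 = 1555 d
K_eq = L_total / Σ(L/K) = 1284 / 1555 = 0.8259 m/d
q = K_eq · i = 0.8259 × 0.0013 = 0.001074 m/d (same in every zone)
Zone A: v = q/n = 0.001074/0.04 = 0.02684 m/d → t_A = 696/0.02684 = 25930 d
Zone B: v = q/n = 0.001074/0.34 = 0.003158 m/d → t_B = 365/0.003158 = 115600 d
Zone C: v = q/n = 0.001074/0.18 = 0.005965 m/d → t_C = 223/0.005965 = 37390 d
Total t = 25930 + 115600 + 37390 = 178900 d

179000 days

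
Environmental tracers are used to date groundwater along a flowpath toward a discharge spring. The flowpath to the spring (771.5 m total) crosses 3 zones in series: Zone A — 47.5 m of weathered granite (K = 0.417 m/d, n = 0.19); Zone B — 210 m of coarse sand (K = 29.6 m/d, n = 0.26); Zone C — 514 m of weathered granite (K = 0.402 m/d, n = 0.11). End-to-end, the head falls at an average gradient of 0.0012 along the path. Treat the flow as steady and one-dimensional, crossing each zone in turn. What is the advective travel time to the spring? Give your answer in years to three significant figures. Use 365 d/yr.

Continuity: the same q passes through each zone, so ΔH = q·Σ(L_j/K_j) — the zones act as resistances in series.
Σ(L/K) = 47.5/0.417 + 210/29.6 + 514/0.402 = 113.9 + 7.095 + 1279 = 1400 d
K_eq = L_total / Σ(L/K) = 771.5 / 1400 = 0.5512 m/d
q = K_eq · i = 0.5512 × 0.0012 = 6.615e-4 m/d (same in every zone)
Zone A: v = q/n = 6.615e-4/0.19 = 0.003481 m/d → t_A = 47.5/0.003481 = 13640 d
Zone B: v = q/n = 6.615e-4/0.26 = 0.002544 m/d → t_B = 210/0.002544 = 82540 d
Zone C: v = q/n = 6.615e-4/0.11 = 0.006013 m/d → t_C = 514/0.006013 = 85480 d
Total t = 13640 + 82540 + 85480 = 181700 d
   = 181700 / 365 = 498 yr

498 years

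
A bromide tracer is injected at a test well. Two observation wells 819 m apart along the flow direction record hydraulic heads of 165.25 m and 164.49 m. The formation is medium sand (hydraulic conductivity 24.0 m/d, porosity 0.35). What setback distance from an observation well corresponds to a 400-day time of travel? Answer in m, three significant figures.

25.5 m

Hydraulic gradient i = (165.25 − 164.49) / 819 = 0.76 / 819 = 9.280e-4
q = Ki = 24.0 × 9.280e-4 = 0.02227 m/d
Average linear velocity = 0.02227 / 0.35 = 0.06363 m/d
L = v × T = 0.06363 × 400 = 25.45 m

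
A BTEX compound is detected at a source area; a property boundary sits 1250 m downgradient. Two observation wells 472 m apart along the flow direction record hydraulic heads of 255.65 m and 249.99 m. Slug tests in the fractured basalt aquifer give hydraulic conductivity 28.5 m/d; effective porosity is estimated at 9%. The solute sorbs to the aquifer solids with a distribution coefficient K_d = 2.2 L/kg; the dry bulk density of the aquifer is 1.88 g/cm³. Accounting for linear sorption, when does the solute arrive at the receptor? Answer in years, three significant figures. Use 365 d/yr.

42.3 years

Hydraulic gradient i = (255.65 − 249.99) / 472 = 5.66 / 472 = 0.01199
q = Ki = 28.5 × 0.01199 = 0.3418 m/d
Seepage velocity v = q / n = 0.3418 / 0.09 = 3.797 m/d
Retardation R = 1 + ρ_b·K_d/n = 1 + 1.88×2.2/0.09 = 46.96
Contaminant velocity v_c = v/R = 3.797/46.96 = 0.08087 m/d
t = L/v_c = 1250/0.08087 = 15460 d
   = 15460/365 = 42.3 yr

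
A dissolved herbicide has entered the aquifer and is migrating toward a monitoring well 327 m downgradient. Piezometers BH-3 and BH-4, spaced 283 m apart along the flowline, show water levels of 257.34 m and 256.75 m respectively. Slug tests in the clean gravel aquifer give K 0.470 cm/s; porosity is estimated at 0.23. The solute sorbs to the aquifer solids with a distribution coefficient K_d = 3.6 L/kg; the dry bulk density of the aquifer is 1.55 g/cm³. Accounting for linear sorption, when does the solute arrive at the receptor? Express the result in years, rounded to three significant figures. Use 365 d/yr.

Hydraulic gradient i = (257.34 − 256.75) / 283 = 0.59 / 283 = 0.002085
K = 0.470 cm/s × 864 = 406.1 m/d
q = Ki = 406.1 × 0.002085 = 0.8466 m/d
v = Ki/n = 406.1·0.002085/0.23 = 3.681 m/d
Retardation R = 1 + ρ_b·K_d/n = 1 + 1.55×3.6/0.23 = 25.26
Contaminant velocity v_c = v/R = 3.681/25.26 = 0.1457 m/d
t = L/v_c = 327/0.1457 = 2244 d
   = 2244/365 = 6.15 yr

6.15 years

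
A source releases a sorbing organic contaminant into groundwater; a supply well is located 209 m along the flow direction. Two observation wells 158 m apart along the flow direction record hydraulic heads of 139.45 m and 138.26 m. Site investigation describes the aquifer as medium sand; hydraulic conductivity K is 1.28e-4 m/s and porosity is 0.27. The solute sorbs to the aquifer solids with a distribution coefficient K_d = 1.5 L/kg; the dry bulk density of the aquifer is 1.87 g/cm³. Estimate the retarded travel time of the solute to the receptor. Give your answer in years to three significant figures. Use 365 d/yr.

Hydraulic gradient i = (139.45 − 138.26) / 158 = 1.19 / 158 = 0.007532
K = 1.28e-4 m/s × 86400 s/d = 11.06 m/d
q = Ki = 11.06 × 0.007532 = 0.08329 m/d
v_s = q/n_e = 0.08329/0.27 = 0.3085 m/d
Retardation R = 1 + ρ_b·K_d/n = 1 + 1.87×1.5/0.27 = 11.39
Contaminant velocity v_c = v/R = 0.3085/11.39 = 0.02709 m/d
t = L/v_c = 209/0.02709 = 7716 d
   = 7716/365 = 21.1 yr

21.1 years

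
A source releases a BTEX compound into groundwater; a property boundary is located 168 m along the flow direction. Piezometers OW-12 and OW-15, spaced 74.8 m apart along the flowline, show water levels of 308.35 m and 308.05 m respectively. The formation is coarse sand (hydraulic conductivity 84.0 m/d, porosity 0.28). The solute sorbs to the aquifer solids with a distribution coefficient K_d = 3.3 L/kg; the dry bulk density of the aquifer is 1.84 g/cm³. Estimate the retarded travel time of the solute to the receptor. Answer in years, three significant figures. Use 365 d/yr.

8.68 years

Hydraulic gradient i = (308.35 − 308.05) / 74.8 = 0.30 / 74.8 = 0.004011
Specific discharge q = 84.0 × 0.004011 = 0.3369 m/d
Seepage velocity v = q / n = 0.3369 / 0.28 = 1.203 m/d
Retardation R = 1 + ρ_b·K_d/n = 1 + 1.84×3.3/0.28 = 22.69
Contaminant velocity v_c = v/R = 1.203/22.69 = 0.05304 m/d
t = L/v_c = 168/0.05304 = 3168 d
   = 3168/365 = 8.68 yr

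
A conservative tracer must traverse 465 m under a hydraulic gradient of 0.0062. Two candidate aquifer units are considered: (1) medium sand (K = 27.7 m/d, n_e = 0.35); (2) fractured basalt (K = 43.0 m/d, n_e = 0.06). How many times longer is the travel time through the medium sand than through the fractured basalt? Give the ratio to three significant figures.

9.06

Unit 1 (medium sand): v = 27.7×0.0062/0.35 = 0.4907 m/d, t = 465/0.4907 = 947.7 d
Unit 2 (fractured basalt): v = 43.0×0.0062/0.06 = 4.443 m/d, t = 465/4.443 = 104.7 d
t(medium sand) / t(fractured basalt) = 947.7/104.7 = 9.06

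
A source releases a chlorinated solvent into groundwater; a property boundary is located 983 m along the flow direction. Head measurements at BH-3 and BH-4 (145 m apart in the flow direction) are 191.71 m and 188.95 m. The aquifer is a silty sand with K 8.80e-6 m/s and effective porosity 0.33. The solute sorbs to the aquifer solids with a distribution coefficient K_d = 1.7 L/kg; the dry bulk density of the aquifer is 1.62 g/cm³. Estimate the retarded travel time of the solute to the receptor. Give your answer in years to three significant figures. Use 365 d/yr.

574 years

Hydraulic gradient i = (191.71 − 188.95) / 145 = 2.76 / 145 = 0.01903
K = 8.80e-6 m/s × 86400 s/d = 0.7603 m/d
Specific discharge q = 0.7603 × 0.01903 = 0.01447 m/d
v = Ki/n = 0.7603·0.01903/0.33 = 0.04386 m/d
Retardation R = 1 + ρ_b·K_d/n = 1 + 1.62×1.7/0.33 = 9.345
Contaminant velocity v_c = v/R = 0.04386/9.345 = 0.004693 m/d
t = L/v_c = 983/0.004693 = 209500 d
   = 209500/365 = 574 yr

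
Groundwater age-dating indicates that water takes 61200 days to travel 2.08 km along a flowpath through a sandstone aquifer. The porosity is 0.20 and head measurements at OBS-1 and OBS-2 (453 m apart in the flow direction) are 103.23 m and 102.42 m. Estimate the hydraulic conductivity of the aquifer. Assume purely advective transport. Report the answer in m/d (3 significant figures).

Hydraulic gradient i = (103.23 − 102.42) / 453 = 0.81 / 453 = 0.001788
L = 2.08 km = 2080 m
v = L / t = 2080 / 61200 = 0.03399 m/d
K = v · n / i = 0.03399 × 0.20 / 0.001788 = 3.80 m/d

3.80 m/d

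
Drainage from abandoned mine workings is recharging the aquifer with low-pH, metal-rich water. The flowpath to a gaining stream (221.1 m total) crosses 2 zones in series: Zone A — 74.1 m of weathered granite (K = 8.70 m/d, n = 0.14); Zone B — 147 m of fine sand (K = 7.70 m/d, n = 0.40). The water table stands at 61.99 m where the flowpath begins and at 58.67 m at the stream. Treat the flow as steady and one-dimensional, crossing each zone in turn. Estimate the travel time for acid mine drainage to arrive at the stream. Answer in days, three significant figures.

575 days

Total head drop ΔH = 61.99 − 58.67 = 3.32 m
Steady 1-D flow in series ⇒ the Darcy flux q is identical in every zone and the zone head losses add (resistances L/K in series).
Σ(L/K) = 74.1/8.70 + 147/7.70 = 8.517 + 19.09 = 27.61 d
q = ΔH / Σ(L/K) = 3.32 / 27.61 = 0.1203 m/d (same in every zone)
Zone A: v = q/n = 0.1203/0.14 = 0.8590 m/d → t_A = 74.1/0.8590 = 86.27 d
Zone B: v = q/n = 0.1203/0.40 = 0.3006 m/d → t_B = 147/0.3006 = 489.0 d
Total t = 86.27 + 489.0 = 575.2 d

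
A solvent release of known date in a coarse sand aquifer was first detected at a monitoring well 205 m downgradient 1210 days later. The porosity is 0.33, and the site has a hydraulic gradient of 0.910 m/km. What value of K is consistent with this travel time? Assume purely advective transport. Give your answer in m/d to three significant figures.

61.4 m/d

v = L / t = 205 / 1210 = 0.1694 m/d
K = v · n / i = 0.1694 × 0.33 / 9.1e-4 = 61.4 m/d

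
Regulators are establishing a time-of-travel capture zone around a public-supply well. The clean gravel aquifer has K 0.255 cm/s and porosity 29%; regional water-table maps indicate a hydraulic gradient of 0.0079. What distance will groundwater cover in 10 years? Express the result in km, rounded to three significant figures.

21.9 km

K = 0.255 cm/s × 864 = 220.3 m/d
Darcy flux q = K·i = 220.3 × 0.0079 = 1.741 m/d
v_s = q/n_e = 1.741/0.29 = 6.002 m/d
T = 10 yr × 365 = 3650 d
L = v × T = 6.002 × 3650 = 21910 m
   = 21.9 km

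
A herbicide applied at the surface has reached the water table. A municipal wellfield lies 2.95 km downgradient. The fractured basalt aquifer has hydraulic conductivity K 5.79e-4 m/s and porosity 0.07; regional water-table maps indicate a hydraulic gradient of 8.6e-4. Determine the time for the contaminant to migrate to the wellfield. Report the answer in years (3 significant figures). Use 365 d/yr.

K = 5.79e-4 m/s × 86400 s/d = 50.03 m/d
Darcy flux q = K·i = 50.03 × 8.6e-4 = 0.04302 m/d
v_s = q/n_e = 0.04302/0.07 = 0.6146 m/d
L = 2.95 km = 2950 m
t = L / v = 2950 / 0.6146 = 4800 d
   = 4800 / 365 = 13.2 yr

13.2 years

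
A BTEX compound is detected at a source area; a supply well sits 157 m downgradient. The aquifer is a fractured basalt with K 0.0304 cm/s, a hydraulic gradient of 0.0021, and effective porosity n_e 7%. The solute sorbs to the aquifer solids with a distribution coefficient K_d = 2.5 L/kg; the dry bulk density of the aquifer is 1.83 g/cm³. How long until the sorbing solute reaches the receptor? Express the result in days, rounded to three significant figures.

K = 0.0304 cm/s × 864 = 26.27 m/d
Darcy flux q = K·i = 26.27 × 0.0021 = 0.05516 m/d
Average linear velocity = 0.05516 / 0.07 = 0.7880 m/d
Retardation R = 1 + ρ_b·K_d/n = 1 + 1.83×2.5/0.07 = 66.36
Contaminant velocity v_c = v/R = 0.7880/66.36 = 0.01187 m/d
t = L/v_c = 157/0.01187 = 13220 d

13200 days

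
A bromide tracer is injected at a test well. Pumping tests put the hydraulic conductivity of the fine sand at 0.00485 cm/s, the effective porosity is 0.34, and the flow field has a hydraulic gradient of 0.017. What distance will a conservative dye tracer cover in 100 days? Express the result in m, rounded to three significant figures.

K = 0.00485 cm/s × 864 = 4.190 m/d
Darcy flux q = K·i = 4.190 × 0.017 = 0.07124 m/d
v = Ki/n = 4.190·0.017/0.34 = 0.2095 m/d
L = v × T = 0.2095 × 100 = 20.95 m

21.0 m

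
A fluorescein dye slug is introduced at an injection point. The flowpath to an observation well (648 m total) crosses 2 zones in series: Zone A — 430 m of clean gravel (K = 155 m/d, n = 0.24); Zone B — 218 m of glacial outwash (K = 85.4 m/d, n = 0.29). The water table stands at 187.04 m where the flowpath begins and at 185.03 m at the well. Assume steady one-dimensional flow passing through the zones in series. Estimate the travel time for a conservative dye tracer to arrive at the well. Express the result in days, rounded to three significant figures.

Total head drop ΔH = 187.04 − 185.03 = 2.01 m
Continuity: the same q passes through each zone, so ΔH = q·Σ(L_j/K_j) — the zones act as resistances in series.
Σ(L/K) = 430/155 + 218/85.4 = 2.774 + 2.553 = 5.327 d
q = ΔH / Σ(L/K) = 2.01 / 5.327 = 0.3773 m/d (same in every zone)
Zone A: v = q/n = 0.3773/0.24 = 1.572 m/d → t_A = 430/1.572 = 273.5 d
Zone B: v = q/n = 0.3773/0.29 = 1.301 m/d → t_B = 218/1.301 = 167.5 d
Total t = 273.5 + 167.5 = 441.0 d

441 days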